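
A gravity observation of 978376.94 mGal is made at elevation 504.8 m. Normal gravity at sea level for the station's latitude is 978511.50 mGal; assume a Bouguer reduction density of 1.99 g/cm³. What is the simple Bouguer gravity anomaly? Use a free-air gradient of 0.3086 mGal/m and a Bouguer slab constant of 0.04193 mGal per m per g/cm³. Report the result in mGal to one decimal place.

Free-air correction = 0.3086 × 504.8 = 155.78 mGal
Free-air anomaly = 978376.94 − 978511.50 + (155.78) = 21.22 mGal
Bouguer slab correction = 0.04193 × 1.99 × 504.8 = 42.12 mGal
Simple Bouguer anomaly = 21.22 − (42.12) = -20.90 mGal

-20.9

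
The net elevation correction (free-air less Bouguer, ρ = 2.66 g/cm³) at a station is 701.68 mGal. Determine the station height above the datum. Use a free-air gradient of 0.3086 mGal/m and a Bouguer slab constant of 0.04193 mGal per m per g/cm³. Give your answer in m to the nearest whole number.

3561

Combined gradient = 0.3086 − 0.04193 × 2.66 = 0.1970662 mGal/m
h = 701.68 / 0.1970662 = 3560.63 m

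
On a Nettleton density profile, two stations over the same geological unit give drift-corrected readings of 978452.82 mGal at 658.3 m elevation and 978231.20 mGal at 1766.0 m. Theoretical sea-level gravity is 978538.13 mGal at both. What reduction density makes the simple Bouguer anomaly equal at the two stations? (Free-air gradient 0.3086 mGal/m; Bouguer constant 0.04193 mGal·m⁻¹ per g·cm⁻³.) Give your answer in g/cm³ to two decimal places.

Δg_obs = 978231.20 − 978452.82 = -221.62 mGal over Δh = 1766.0 − 658.3 = 1107.7 m
Equal Bouguer anomalies ⇒ Δg_obs + (0.3086 − 0.04193ρ)·Δh = 0
0.3086 − 0.04193ρ = −Δg_obs/Δh = 0.20007
ρ = (0.3086 − 0.20007) / 0.04193 = 2.59 g/cm³

2.59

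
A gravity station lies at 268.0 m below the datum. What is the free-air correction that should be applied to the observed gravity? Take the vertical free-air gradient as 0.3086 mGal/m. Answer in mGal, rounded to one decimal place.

-82.7

Free-air correction = 0.3086 × -268.0 = -82.7 mGal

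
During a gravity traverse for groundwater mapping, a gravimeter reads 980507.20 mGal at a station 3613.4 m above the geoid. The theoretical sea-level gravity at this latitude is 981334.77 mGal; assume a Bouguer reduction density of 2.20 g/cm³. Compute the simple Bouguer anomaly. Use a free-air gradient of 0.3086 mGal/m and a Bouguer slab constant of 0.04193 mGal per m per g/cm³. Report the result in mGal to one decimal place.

-45.8

Free-air correction = 0.3086 × 3613.4 = 1115.10 mGal
Free-air anomaly = 980507.20 − 981334.77 + (1115.10) = 287.53 mGal
Bouguer slab correction = 0.04193 × 2.20 × 3613.4 = 333.32 mGal
Simple Bouguer anomaly = 287.53 − (333.32) = -45.79 mGal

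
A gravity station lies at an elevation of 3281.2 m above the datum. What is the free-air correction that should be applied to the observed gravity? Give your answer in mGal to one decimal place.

Free-air correction = 0.3086 × 3281.2 = 1012.6 mGal

1012.6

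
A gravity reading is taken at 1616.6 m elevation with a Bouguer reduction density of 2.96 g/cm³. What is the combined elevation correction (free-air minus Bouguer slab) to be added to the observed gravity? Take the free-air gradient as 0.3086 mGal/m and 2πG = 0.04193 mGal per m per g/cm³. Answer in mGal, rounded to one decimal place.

Combined gradient = 0.3086 − 0.04193 × 2.96 = 0.1844872 mGal/m
Combined elevation correction = 0.1844872 × 1616.6 = 298.2 mGal

298.2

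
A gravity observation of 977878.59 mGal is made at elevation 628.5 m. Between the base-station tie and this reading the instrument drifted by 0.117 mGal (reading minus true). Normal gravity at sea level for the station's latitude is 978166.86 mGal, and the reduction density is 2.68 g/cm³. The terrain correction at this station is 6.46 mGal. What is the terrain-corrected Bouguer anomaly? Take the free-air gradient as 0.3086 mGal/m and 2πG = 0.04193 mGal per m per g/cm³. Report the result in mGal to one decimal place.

-158.6

Drift-corrected reading = 977878.59 − (0.117) = 977878.473 mGal
Free-air correction = 0.3086 × 628.5 = 193.96 mGal
Free-air anomaly = 977878.473 − 978166.86 + (193.96) = -94.427 mGal
Bouguer slab correction = 0.04193 × 2.68 × 628.5 = 70.63 mGal
Simple Bouguer anomaly = -94.427 − (70.63) = -165.057 mGal
Complete Bouguer anomaly = -165.057 + 6.46 = -158.597 mGal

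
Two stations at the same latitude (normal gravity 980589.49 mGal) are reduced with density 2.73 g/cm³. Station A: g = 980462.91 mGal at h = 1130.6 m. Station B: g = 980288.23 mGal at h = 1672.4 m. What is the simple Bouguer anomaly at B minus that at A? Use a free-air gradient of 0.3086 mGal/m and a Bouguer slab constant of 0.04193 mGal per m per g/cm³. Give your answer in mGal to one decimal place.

-69.5

Δg_SB(A) = 980462.91 − 980589.49 + 0.3086×1130.6 − 0.04193×2.73×1130.6 = 92.90 mGal
Δg_SB(B) = 980288.23 − 980589.49 + 0.3086×1672.4 − 0.04193×2.73×1672.4 = 23.40 mGal
Difference = 23.40 − (92.90) = -69.50 mGal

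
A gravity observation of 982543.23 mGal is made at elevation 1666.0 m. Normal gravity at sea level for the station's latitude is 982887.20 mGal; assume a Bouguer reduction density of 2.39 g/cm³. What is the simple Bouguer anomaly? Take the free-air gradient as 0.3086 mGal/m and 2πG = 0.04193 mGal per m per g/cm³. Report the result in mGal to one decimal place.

3.2

Free-air correction = 0.3086 × 1666.0 = 514.13 mGal
Free-air anomaly = 982543.23 − 982887.20 + (514.13) = 170.16 mGal
Bouguer slab correction = 0.04193 × 2.39 × 1666.0 = 166.95 mGal
Simple Bouguer anomaly = 170.16 − (166.95) = 3.21 mGal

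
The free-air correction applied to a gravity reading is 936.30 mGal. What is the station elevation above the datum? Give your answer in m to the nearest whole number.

3034

h = 936.30 / 0.3086 = 3034.02 m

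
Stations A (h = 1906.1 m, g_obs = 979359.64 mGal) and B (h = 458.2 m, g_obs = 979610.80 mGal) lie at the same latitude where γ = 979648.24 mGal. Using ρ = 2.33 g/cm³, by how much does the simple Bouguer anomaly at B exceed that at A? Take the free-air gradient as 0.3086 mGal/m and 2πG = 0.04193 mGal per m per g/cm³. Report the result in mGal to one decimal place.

Δg_SB(A) = 979359.64 − 979648.24 + 0.3086×1906.1 − 0.04193×2.33×1906.1 = 113.40 mGal
Δg_SB(B) = 979610.80 − 979648.24 + 0.3086×458.2 − 0.04193×2.33×458.2 = 59.20 mGal
Difference = 59.20 − (113.40) = -54.20 mGal

-54.2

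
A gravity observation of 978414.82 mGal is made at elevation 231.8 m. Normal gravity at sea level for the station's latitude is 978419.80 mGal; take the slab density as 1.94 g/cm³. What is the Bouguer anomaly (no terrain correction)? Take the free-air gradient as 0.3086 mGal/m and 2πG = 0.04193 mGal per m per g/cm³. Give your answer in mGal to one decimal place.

Free-air correction = 0.3086 × 231.8 = 71.53 mGal
Free-air anomaly = 978414.82 − 978419.80 + (71.53) = 66.55 mGal
Bouguer slab correction = 0.04193 × 1.94 × 231.8 = 18.86 mGal
Simple Bouguer anomaly = 66.55 − (18.86) = 47.69 mGal

47.7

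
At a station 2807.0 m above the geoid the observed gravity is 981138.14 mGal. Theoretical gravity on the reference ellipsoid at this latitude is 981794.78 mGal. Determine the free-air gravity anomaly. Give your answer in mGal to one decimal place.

209.6

Free-air correction = 0.3086 × 2807.0 = 866.24 mGal
Free-air anomaly = 981138.14 − 981794.78 + (866.24) = 209.60 mGal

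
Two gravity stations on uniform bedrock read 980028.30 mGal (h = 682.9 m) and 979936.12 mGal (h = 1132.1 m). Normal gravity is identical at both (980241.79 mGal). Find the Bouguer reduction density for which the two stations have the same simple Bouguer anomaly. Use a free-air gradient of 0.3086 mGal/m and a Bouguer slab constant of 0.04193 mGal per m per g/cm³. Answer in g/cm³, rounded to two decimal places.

Δg_obs = 979936.12 − 980028.30 = -92.18 mGal over Δh = 1132.1 − 682.9 = 449.2 m
Equal Bouguer anomalies ⇒ Δg_obs + (0.3086 − 0.04193ρ)·Δh = 0
0.3086 − 0.04193ρ = −Δg_obs/Δh = 0.20521
ρ = (0.3086 − 0.20521) / 0.04193 = 2.47 g/cm³

2.47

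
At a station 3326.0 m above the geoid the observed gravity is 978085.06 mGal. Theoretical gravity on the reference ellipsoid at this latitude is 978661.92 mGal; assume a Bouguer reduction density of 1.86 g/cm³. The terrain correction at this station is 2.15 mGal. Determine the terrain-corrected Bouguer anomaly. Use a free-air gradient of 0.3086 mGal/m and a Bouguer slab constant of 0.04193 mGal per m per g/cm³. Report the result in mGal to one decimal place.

192.3

Free-air correction = 0.3086 × 3326.0 = 1026.40 mGal
Free-air anomaly = 978085.06 − 978661.92 + (1026.40) = 449.54 mGal
Bouguer slab correction = 0.04193 × 1.86 × 3326.0 = 259.39 mGal
Simple Bouguer anomaly = 449.54 − (259.39) = 190.15 mGal
Complete Bouguer anomaly = 190.15 + 2.15 = 192.30 mGal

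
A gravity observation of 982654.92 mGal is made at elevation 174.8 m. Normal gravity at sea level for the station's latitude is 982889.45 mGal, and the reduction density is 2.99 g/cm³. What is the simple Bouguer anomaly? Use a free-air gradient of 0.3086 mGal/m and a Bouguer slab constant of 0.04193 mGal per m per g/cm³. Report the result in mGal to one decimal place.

Free-air correction = 0.3086 × 174.8 = 53.94 mGal
Free-air anomaly = 982654.92 − 982889.45 + (53.94) = -180.59 mGal
Bouguer slab correction = 0.04193 × 2.99 × 174.8 = 21.91 mGal
Simple Bouguer anomaly = -180.59 − (21.91) = -202.50 mGal

-202.5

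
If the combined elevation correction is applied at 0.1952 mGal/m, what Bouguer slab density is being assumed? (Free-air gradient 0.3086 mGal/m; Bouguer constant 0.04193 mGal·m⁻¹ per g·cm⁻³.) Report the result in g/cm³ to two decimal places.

0.1952 = 0.3086 − 0.04193 × ρ
ρ = (0.3086 − 0.1952) / 0.04193 = 2.70 g/cm³

2.70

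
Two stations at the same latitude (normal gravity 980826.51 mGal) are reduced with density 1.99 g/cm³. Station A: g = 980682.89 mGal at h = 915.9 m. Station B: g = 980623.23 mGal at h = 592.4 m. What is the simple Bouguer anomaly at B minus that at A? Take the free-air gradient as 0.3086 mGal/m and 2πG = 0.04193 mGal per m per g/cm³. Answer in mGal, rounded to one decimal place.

Δg_SB(A) = 980682.89 − 980826.51 + 0.3086×915.9 − 0.04193×1.99×915.9 = 62.60 mGal
Δg_SB(B) = 980623.23 − 980826.51 + 0.3086×592.4 − 0.04193×1.99×592.4 = -69.90 mGal
Difference = -69.90 − (62.60) = -132.50 mGal

-132.5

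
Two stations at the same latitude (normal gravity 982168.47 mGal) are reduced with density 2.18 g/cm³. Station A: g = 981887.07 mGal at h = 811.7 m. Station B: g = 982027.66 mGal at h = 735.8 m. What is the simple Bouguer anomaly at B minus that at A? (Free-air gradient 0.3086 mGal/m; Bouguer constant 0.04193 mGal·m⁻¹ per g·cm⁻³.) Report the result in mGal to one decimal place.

Δg_SB(A) = 981887.07 − 982168.47 + 0.3086×811.7 − 0.04193×2.18×811.7 = -105.10 mGal
Δg_SB(B) = 982027.66 − 982168.47 + 0.3086×735.8 − 0.04193×2.18×735.8 = 19.00 mGal
Difference = 19.00 − (-105.10) = 124.10 mGal

124.1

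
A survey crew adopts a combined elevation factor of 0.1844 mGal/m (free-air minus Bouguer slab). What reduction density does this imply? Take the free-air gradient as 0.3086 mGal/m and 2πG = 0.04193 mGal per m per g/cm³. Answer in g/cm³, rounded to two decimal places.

0.1844 = 0.3086 − 0.04193 × ρ
ρ = (0.3086 − 0.1844) / 0.04193 = 2.96 g/cm³

2.96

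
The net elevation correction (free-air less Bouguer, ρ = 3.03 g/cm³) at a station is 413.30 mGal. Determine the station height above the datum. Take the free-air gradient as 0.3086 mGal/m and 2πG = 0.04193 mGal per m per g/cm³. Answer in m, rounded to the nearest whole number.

2276

Combined gradient = 0.3086 − 0.04193 × 3.03 = 0.1815521 mGal/m
h = 413.30 / 0.1815521 = 2276.48 m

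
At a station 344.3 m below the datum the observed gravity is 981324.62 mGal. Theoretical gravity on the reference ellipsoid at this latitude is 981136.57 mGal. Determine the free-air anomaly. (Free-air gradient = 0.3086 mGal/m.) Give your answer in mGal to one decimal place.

81.8

Free-air correction = 0.3086 × -344.3 = -106.25 mGal
Free-air anomaly = 981324.62 − 981136.57 + (-106.25) = 81.80 mGal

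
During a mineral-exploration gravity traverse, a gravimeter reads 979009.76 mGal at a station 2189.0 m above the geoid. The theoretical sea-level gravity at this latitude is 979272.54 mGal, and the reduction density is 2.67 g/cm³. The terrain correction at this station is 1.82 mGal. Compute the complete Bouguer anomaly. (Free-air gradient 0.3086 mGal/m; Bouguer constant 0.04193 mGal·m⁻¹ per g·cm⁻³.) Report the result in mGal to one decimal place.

Free-air correction = 0.3086 × 2189.0 = 675.53 mGal
Free-air anomaly = 979009.76 − 979272.54 + (675.53) = 412.75 mGal
Bouguer slab correction = 0.04193 × 2.67 × 2189.0 = 245.07 mGal
Simple Bouguer anomaly = 412.75 − (245.07) = 167.68 mGal
Complete Bouguer anomaly = 167.68 + 1.82 = 169.50 mGal

169.5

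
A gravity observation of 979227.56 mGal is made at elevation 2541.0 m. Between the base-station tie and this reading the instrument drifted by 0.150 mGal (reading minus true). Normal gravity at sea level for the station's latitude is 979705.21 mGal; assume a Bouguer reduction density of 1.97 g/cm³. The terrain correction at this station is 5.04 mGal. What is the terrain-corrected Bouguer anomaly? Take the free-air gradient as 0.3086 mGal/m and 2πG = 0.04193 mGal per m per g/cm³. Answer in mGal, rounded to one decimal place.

Drift-corrected reading = 979227.56 − (0.150) = 979227.410 mGal
Free-air correction = 0.3086 × 2541.0 = 784.15 mGal
Free-air anomaly = 979227.410 − 979705.21 + (784.15) = 306.350 mGal
Bouguer slab correction = 0.04193 × 1.97 × 2541.0 = 209.89 mGal
Simple Bouguer anomaly = 306.350 − (209.89) = 96.460 mGal
Complete Bouguer anomaly = 96.460 + 5.04 = 101.500 mGal

101.5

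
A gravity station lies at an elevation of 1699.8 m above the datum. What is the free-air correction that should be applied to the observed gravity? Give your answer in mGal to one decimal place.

524.6

Free-air correction = 0.3086 × 1699.8 = 524.6 mGal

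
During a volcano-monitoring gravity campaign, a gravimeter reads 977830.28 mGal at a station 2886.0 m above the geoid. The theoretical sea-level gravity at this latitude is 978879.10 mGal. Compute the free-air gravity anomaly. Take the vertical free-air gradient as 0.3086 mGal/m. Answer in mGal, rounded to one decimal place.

Free-air correction = 0.3086 × 2886.0 = 890.62 mGal
Free-air anomaly = 977830.28 − 978879.10 + (890.62) = -158.20 mGal

-158.2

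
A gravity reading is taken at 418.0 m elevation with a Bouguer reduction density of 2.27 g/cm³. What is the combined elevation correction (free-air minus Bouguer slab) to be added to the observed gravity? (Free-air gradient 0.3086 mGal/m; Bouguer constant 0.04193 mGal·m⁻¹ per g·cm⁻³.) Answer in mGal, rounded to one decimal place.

89.2

Combined gradient = 0.3086 − 0.04193 × 2.27 = 0.2134189 mGal/m
Combined elevation correction = 0.2134189 × 418.0 = 89.2 mGal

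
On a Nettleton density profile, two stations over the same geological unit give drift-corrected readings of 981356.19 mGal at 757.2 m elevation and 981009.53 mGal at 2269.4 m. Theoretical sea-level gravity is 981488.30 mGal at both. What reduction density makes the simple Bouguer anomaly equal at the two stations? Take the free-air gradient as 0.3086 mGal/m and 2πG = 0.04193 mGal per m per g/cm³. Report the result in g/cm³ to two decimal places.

Δg_obs = 981009.53 − 981356.19 = -346.66 mGal over Δh = 2269.4 − 757.2 = 1512.2 m
Equal Bouguer anomalies ⇒ Δg_obs + (0.3086 − 0.04193ρ)·Δh = 0
0.3086 − 0.04193ρ = −Δg_obs/Δh = 0.22924
ρ = (0.3086 − 0.22924) / 0.04193 = 1.89 g/cm³

1.89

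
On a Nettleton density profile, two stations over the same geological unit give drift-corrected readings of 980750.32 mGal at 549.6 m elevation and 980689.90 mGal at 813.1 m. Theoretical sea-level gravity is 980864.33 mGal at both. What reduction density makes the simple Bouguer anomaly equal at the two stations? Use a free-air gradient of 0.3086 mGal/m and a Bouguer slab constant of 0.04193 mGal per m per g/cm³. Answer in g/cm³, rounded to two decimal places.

Δg_obs = 980689.90 − 980750.32 = -60.42 mGal over Δh = 813.1 − 549.6 = 263.5 m
Equal Bouguer anomalies ⇒ Δg_obs + (0.3086 − 0.04193ρ)·Δh = 0
0.3086 − 0.04193ρ = −Δg_obs/Δh = 0.22930
ρ = (0.3086 − 0.22930) / 0.04193 = 1.89 g/cm³

1.89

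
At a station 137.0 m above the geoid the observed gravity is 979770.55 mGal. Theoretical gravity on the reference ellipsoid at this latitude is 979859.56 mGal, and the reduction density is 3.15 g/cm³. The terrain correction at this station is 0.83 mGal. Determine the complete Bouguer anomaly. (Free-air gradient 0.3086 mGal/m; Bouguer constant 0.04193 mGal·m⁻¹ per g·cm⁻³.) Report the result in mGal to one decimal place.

Free-air correction = 0.3086 × 137.0 = 42.28 mGal
Free-air anomaly = 979770.55 − 979859.56 + (42.28) = -46.73 mGal
Bouguer slab correction = 0.04193 × 3.15 × 137.0 = 18.09 mGal
Simple Bouguer anomaly = -46.73 − (18.09) = -64.82 mGal
Complete Bouguer anomaly = -64.82 + 0.83 = -63.99 mGal

-64.0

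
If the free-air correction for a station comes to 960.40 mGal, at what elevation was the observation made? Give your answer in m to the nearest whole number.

3112

h = 960.40 / 0.3086 = 3112.12 m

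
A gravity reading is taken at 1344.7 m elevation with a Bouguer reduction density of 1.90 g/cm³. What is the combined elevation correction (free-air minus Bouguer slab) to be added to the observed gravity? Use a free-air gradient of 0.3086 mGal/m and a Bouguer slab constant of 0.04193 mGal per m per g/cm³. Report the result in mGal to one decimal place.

Combined gradient = 0.3086 − 0.04193 × 1.90 = 0.2289330 mGal/m
Combined elevation correction = 0.2289330 × 1344.7 = 307.8 mGal

307.8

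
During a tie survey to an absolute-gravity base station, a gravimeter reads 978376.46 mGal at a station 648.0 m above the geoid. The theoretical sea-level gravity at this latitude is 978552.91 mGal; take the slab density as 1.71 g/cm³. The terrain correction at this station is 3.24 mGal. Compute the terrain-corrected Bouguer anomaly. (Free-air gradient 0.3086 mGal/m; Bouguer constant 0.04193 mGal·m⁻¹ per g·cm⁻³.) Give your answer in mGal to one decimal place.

-19.7

Free-air correction = 0.3086 × 648.0 = 199.97 mGal
Free-air anomaly = 978376.46 − 978552.91 + (199.97) = 23.52 mGal
Bouguer slab correction = 0.04193 × 1.71 × 648.0 = 46.46 mGal
Simple Bouguer anomaly = 23.52 − (46.46) = -22.94 mGal
Complete Bouguer anomaly = -22.94 + 3.24 = -19.70 mGal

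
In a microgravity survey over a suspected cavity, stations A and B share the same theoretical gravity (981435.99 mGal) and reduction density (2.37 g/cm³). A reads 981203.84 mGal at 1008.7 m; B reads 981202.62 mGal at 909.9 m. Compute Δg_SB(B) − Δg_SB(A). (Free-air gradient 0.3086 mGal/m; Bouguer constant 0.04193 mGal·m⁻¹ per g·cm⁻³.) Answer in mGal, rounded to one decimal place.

Δg_SB(A) = 981203.84 − 981435.99 + 0.3086×1008.7 − 0.04193×2.37×1008.7 = -21.10 mGal
Δg_SB(B) = 981202.62 − 981435.99 + 0.3086×909.9 − 0.04193×2.37×909.9 = -43.00 mGal
Difference = -43.00 − (-21.10) = -21.90 mGal

-21.9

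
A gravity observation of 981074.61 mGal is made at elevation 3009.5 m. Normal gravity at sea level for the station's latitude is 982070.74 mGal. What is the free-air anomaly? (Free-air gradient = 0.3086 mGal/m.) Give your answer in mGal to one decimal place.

-67.4

Free-air correction = 0.3086 × 3009.5 = 928.73 mGal
Free-air anomaly = 981074.61 − 982070.74 + (928.73) = -67.40 mGal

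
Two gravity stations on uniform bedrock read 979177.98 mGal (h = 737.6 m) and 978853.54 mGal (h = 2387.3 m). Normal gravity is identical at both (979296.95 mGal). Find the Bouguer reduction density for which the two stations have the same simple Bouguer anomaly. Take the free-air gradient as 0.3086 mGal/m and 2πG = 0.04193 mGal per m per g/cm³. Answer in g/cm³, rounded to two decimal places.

Δg_obs = 978853.54 − 979177.98 = -324.44 mGal over Δh = 2387.3 − 737.6 = 1649.7 m
Equal Bouguer anomalies ⇒ Δg_obs + (0.3086 − 0.04193ρ)·Δh = 0
0.3086 − 0.04193ρ = −Δg_obs/Δh = 0.19667
ρ = (0.3086 − 0.19667) / 0.04193 = 2.67 g/cm³

2.67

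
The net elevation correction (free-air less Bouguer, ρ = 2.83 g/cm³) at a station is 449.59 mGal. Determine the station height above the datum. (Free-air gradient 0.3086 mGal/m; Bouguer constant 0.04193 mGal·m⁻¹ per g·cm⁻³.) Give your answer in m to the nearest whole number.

Combined gradient = 0.3086 − 0.04193 × 2.83 = 0.1899381 mGal/m
h = 449.59 / 0.1899381 = 2367.03 m

2367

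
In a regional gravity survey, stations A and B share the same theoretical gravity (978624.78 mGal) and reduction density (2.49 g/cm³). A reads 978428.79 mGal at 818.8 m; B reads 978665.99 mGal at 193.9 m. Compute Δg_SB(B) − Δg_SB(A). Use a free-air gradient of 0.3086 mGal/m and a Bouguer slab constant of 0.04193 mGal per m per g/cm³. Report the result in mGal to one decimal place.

109.6

Δg_SB(A) = 978428.79 − 978624.78 + 0.3086×818.8 − 0.04193×2.49×818.8 = -28.80 mGal
Δg_SB(B) = 978665.99 − 978624.78 + 0.3086×193.9 − 0.04193×2.49×193.9 = 80.80 mGal
Difference = 80.80 − (-28.80) = 109.60 mGal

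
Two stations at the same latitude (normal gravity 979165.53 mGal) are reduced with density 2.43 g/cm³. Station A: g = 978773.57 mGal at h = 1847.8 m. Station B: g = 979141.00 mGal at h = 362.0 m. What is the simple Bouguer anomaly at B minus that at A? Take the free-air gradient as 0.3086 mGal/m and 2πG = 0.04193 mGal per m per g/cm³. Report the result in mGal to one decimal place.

Δg_SB(A) = 978773.57 − 979165.53 + 0.3086×1847.8 − 0.04193×2.43×1847.8 = -10.00 mGal
Δg_SB(B) = 979141.00 − 979165.53 + 0.3086×362.0 − 0.04193×2.43×362.0 = 50.30 mGal
Difference = 50.30 − (-10.00) = 60.30 mGal

60.3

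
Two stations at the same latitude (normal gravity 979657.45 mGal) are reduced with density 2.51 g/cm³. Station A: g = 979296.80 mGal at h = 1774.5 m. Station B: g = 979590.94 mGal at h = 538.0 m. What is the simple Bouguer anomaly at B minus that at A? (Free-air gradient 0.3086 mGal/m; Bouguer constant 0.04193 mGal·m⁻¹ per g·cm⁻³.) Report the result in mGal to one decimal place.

42.7

Δg_SB(A) = 979296.80 − 979657.45 + 0.3086×1774.5 − 0.04193×2.51×1774.5 = 0.20 mGal
Δg_SB(B) = 979590.94 − 979657.45 + 0.3086×538.0 − 0.04193×2.51×538.0 = 42.90 mGal
Difference = 42.90 − (0.20) = 42.70 mGal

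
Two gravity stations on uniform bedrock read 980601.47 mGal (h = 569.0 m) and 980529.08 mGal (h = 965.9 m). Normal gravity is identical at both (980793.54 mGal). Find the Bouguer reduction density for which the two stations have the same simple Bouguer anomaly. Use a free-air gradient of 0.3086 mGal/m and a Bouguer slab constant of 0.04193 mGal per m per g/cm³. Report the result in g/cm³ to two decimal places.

3.01

Δg_obs = 980529.08 − 980601.47 = -72.39 mGal over Δh = 965.9 − 569.0 = 396.9 m
Equal Bouguer anomalies ⇒ Δg_obs + (0.3086 − 0.04193ρ)·Δh = 0
0.3086 − 0.04193ρ = −Δg_obs/Δh = 0.18239
ρ = (0.3086 − 0.18239) / 0.04193 = 3.01 g/cm³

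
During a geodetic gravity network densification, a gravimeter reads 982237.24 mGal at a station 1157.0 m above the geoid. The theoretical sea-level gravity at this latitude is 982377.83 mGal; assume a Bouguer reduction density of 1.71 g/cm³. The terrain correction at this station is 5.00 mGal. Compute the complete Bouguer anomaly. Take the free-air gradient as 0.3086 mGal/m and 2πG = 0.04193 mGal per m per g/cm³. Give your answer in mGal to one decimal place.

138.5

Free-air correction = 0.3086 × 1157.0 = 357.05 mGal
Free-air anomaly = 982237.24 − 982377.83 + (357.05) = 216.46 mGal
Bouguer slab correction = 0.04193 × 1.71 × 1157.0 = 82.96 mGal
Simple Bouguer anomaly = 216.46 − (82.96) = 133.50 mGal
Complete Bouguer anomaly = 133.50 + 5.00 = 138.50 mGal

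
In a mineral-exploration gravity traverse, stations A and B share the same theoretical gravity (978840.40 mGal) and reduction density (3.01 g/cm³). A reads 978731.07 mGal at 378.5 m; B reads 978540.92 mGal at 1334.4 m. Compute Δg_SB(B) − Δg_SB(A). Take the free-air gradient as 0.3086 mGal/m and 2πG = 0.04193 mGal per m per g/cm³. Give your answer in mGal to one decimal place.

-15.8

Δg_SB(A) = 978731.07 − 978840.40 + 0.3086×378.5 − 0.04193×3.01×378.5 = -40.30 mGal
Δg_SB(B) = 978540.92 − 978840.40 + 0.3086×1334.4 − 0.04193×3.01×1334.4 = -56.10 mGal
Difference = -56.10 − (-40.30) = -15.80 mGal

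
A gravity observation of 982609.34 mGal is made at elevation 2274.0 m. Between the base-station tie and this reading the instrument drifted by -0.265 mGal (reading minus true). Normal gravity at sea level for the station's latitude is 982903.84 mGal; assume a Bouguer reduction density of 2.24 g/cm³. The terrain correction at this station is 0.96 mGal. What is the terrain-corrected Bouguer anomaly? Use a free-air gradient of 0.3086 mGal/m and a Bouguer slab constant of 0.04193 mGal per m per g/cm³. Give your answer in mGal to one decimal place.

Drift-corrected reading = 982609.34 − (-0.265) = 982609.605 mGal
Free-air correction = 0.3086 × 2274.0 = 701.76 mGal
Free-air anomaly = 982609.605 − 982903.84 + (701.76) = 407.525 mGal
Bouguer slab correction = 0.04193 × 2.24 × 2274.0 = 213.58 mGal
Simple Bouguer anomaly = 407.525 − (213.58) = 193.945 mGal
Complete Bouguer anomaly = 193.945 + 0.96 = 194.905 mGal

194.9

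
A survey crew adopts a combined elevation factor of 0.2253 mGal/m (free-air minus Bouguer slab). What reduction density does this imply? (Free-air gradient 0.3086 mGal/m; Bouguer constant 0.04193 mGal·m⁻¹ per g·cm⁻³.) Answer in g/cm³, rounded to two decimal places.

1.99

0.2253 = 0.3086 − 0.04193 × ρ
ρ = (0.3086 − 0.2253) / 0.04193 = 1.99 g/cm³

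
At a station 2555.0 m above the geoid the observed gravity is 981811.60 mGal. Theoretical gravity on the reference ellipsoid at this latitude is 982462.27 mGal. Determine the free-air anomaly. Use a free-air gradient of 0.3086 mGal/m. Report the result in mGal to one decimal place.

Free-air correction = 0.3086 × 2555.0 = 788.47 mGal
Free-air anomaly = 981811.60 − 982462.27 + (788.47) = 137.80 mGal

137.8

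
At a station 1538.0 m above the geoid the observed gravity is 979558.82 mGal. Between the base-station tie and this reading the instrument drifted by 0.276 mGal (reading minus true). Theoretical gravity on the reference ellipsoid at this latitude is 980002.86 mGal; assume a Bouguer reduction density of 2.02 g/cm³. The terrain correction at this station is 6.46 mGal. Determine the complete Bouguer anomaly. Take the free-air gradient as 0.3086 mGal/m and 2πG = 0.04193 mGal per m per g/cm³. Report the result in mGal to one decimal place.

-93.5

Drift-corrected reading = 979558.82 − (0.276) = 979558.544 mGal
Free-air correction = 0.3086 × 1538.0 = 474.63 mGal
Free-air anomaly = 979558.544 − 980002.86 + (474.63) = 30.314 mGal
Bouguer slab correction = 0.04193 × 2.02 × 1538.0 = 130.27 mGal
Simple Bouguer anomaly = 30.314 − (130.27) = -99.956 mGal
Complete Bouguer anomaly = -99.956 + 6.46 = -93.496 mGal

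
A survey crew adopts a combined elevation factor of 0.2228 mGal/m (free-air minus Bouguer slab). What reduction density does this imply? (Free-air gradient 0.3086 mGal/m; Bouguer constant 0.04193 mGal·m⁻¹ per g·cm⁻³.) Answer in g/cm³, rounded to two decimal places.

0.2228 = 0.3086 − 0.04193 × ρ
ρ = (0.3086 − 0.2228) / 0.04193 = 2.05 g/cm³

2.05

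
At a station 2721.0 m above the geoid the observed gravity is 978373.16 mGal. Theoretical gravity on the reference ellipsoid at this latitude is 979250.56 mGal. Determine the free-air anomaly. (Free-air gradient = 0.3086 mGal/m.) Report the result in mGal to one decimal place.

Free-air correction = 0.3086 × 2721.0 = 839.70 mGal
Free-air anomaly = 978373.16 − 979250.56 + (839.70) = -37.70 mGal

-37.7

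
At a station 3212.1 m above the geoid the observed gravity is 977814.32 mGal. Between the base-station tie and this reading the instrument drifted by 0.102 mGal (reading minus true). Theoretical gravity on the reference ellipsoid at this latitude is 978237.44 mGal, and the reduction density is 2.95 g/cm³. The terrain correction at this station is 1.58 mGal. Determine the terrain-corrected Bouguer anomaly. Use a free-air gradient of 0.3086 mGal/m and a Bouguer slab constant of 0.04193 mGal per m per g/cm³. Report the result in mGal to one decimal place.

172.3

Drift-corrected reading = 977814.32 − (0.102) = 977814.218 mGal
Free-air correction = 0.3086 × 3212.1 = 991.25 mGal
Free-air anomaly = 977814.218 − 978237.44 + (991.25) = 568.028 mGal
Bouguer slab correction = 0.04193 × 2.95 × 3212.1 = 397.32 mGal
Simple Bouguer anomaly = 568.028 − (397.32) = 170.708 mGal
Complete Bouguer anomaly = 170.708 + 1.58 = 172.288 mGal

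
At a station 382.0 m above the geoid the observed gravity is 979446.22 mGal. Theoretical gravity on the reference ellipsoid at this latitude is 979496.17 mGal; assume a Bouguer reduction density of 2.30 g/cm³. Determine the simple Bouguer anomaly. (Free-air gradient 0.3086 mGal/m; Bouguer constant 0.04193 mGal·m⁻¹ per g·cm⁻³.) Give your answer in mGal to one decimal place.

31.1

Free-air correction = 0.3086 × 382.0 = 117.89 mGal
Free-air anomaly = 979446.22 − 979496.17 + (117.89) = 67.94 mGal
Bouguer slab correction = 0.04193 × 2.30 × 382.0 = 36.84 mGal
Simple Bouguer anomaly = 67.94 − (36.84) = 31.10 mGal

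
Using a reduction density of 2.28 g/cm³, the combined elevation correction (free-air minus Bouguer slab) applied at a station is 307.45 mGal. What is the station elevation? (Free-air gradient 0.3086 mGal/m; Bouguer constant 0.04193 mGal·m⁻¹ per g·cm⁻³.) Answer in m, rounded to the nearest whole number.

1443

Combined gradient = 0.3086 − 0.04193 × 2.28 = 0.2129996 mGal/m
h = 307.45 / 0.2129996 = 1443.43 m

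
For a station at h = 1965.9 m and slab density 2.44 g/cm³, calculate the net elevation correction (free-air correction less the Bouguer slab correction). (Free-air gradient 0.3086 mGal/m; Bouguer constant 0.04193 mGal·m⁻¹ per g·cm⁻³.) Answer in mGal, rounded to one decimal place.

Combined gradient = 0.3086 − 0.04193 × 2.44 = 0.2062908 mGal/m
Combined elevation correction = 0.2062908 × 1965.9 = 405.5 mGal

405.5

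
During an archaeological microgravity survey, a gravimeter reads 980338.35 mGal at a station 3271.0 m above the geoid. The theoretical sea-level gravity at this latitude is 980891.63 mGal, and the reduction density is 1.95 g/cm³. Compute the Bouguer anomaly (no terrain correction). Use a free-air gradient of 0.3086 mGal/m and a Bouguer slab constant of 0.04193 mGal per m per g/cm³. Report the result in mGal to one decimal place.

Free-air correction = 0.3086 × 3271.0 = 1009.43 mGal
Free-air anomaly = 980338.35 − 980891.63 + (1009.43) = 456.15 mGal
Bouguer slab correction = 0.04193 × 1.95 × 3271.0 = 267.45 mGal
Simple Bouguer anomaly = 456.15 − (267.45) = 188.70 mGal

188.7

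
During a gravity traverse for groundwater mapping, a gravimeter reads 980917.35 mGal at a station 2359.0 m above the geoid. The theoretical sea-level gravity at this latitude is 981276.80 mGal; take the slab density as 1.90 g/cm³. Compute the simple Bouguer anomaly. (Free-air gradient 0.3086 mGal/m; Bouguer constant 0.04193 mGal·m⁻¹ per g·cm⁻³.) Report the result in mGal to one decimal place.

Free-air correction = 0.3086 × 2359.0 = 727.99 mGal
Free-air anomaly = 980917.35 − 981276.80 + (727.99) = 368.54 mGal
Bouguer slab correction = 0.04193 × 1.90 × 2359.0 = 187.93 mGal
Simple Bouguer anomaly = 368.54 − (187.93) = 180.61 mGal

180.6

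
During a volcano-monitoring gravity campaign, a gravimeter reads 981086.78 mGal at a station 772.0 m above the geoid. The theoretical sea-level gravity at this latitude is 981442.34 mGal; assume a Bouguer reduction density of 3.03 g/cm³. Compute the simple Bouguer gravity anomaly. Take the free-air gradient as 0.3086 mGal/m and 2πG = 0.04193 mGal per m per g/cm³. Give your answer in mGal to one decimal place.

-215.4

Free-air correction = 0.3086 × 772.0 = 238.24 mGal
Free-air anomaly = 981086.78 − 981442.34 + (238.24) = -117.32 mGal
Bouguer slab correction = 0.04193 × 3.03 × 772.0 = 98.08 mGal
Simple Bouguer anomaly = -117.32 − (98.08) = -215.40 mGal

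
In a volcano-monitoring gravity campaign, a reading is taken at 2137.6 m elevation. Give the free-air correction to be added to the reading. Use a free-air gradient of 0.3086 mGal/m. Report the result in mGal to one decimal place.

659.7

Free-air correction = 0.3086 × 2137.6 = 659.7 mGal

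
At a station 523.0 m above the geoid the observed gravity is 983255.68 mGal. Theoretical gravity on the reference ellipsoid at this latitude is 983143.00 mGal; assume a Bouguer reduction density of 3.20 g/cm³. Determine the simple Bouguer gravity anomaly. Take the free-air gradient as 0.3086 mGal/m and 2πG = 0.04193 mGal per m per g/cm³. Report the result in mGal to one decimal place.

Free-air correction = 0.3086 × 523.0 = 161.40 mGal
Free-air anomaly = 983255.68 − 983143.00 + (161.40) = 274.08 mGal
Bouguer slab correction = 0.04193 × 3.20 × 523.0 = 70.17 mGal
Simple Bouguer anomaly = 274.08 − (70.17) = 203.91 mGal

203.9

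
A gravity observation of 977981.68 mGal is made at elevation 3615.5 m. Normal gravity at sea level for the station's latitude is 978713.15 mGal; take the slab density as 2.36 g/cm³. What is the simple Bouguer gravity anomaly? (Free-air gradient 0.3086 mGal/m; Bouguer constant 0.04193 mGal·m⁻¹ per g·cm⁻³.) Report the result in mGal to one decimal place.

26.5

Free-air correction = 0.3086 × 3615.5 = 1115.74 mGal
Free-air anomaly = 977981.68 − 978713.15 + (1115.74) = 384.27 mGal
Bouguer slab correction = 0.04193 × 2.36 × 3615.5 = 357.77 mGal
Simple Bouguer anomaly = 384.27 − (357.77) = 26.50 mGal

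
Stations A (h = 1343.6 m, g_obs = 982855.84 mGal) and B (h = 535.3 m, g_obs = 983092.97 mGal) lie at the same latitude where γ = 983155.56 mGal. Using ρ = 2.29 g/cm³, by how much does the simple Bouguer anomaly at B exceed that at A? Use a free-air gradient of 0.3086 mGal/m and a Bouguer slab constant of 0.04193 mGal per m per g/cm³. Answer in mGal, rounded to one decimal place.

65.3

Δg_SB(A) = 982855.84 − 983155.56 + 0.3086×1343.6 − 0.04193×2.29×1343.6 = -14.10 mGal
Δg_SB(B) = 983092.97 − 983155.56 + 0.3086×535.3 − 0.04193×2.29×535.3 = 51.20 mGal
Difference = 51.20 − (-14.10) = 65.30 mGal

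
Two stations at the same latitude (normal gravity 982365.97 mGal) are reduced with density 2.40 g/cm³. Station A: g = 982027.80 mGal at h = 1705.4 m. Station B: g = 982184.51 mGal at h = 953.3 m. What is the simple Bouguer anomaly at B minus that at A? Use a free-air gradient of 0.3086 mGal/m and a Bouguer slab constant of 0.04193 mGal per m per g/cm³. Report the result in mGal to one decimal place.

0.3

Δg_SB(A) = 982027.80 − 982365.97 + 0.3086×1705.4 − 0.04193×2.40×1705.4 = 16.50 mGal
Δg_SB(B) = 982184.51 − 982365.97 + 0.3086×953.3 − 0.04193×2.40×953.3 = 16.80 mGal
Difference = 16.80 − (16.50) = 0.30 mGal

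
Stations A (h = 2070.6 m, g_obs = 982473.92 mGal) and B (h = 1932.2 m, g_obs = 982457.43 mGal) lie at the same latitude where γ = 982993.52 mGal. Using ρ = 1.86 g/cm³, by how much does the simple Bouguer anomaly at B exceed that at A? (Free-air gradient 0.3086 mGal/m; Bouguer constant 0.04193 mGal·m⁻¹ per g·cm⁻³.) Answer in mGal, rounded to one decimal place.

-48.4

Δg_SB(A) = 982473.92 − 982993.52 + 0.3086×2070.6 − 0.04193×1.86×2070.6 = -42.10 mGal
Δg_SB(B) = 982457.43 − 982993.52 + 0.3086×1932.2 − 0.04193×1.86×1932.2 = -90.50 mGal
Difference = -90.50 − (-42.10) = -48.40 mGal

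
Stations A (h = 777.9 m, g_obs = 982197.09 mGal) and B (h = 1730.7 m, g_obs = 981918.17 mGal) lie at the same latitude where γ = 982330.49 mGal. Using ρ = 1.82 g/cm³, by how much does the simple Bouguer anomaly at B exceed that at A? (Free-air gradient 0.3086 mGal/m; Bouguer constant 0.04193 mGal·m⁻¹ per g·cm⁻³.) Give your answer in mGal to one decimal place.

Δg_SB(A) = 982197.09 − 982330.49 + 0.3086×777.9 − 0.04193×1.82×777.9 = 47.30 mGal
Δg_SB(B) = 981918.17 − 982330.49 + 0.3086×1730.7 − 0.04193×1.82×1730.7 = -10.30 mGal
Difference = -10.30 − (47.30) = -57.60 mGal

-57.6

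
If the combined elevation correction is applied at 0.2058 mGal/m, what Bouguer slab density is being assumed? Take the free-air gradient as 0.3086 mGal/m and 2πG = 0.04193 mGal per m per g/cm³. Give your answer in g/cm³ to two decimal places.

2.45

0.2058 = 0.3086 − 0.04193 × ρ
ρ = (0.3086 − 0.2058) / 0.04193 = 2.45 g/cm³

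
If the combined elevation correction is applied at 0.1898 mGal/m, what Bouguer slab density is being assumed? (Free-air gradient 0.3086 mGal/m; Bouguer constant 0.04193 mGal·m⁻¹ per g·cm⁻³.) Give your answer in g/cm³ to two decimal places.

0.1898 = 0.3086 − 0.04193 × ρ
ρ = (0.3086 − 0.1898) / 0.04193 = 2.83 g/cm³

2.83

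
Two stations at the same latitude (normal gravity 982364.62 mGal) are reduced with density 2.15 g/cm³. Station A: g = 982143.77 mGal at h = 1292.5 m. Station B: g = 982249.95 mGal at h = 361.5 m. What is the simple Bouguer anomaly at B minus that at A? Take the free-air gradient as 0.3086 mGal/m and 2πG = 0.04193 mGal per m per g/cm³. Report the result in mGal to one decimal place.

Δg_SB(A) = 982143.77 − 982364.62 + 0.3086×1292.5 − 0.04193×2.15×1292.5 = 61.50 mGal
Δg_SB(B) = 982249.95 − 982364.62 + 0.3086×361.5 − 0.04193×2.15×361.5 = -35.70 mGal
Difference = -35.70 − (61.50) = -97.20 mGal

-97.2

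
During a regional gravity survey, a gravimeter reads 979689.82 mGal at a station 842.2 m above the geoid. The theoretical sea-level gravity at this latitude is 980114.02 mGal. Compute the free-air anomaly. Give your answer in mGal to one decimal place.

-164.3

Free-air correction = 0.3086 × 842.2 = 259.90 mGal
Free-air anomaly = 979689.82 − 980114.02 + (259.90) = -164.30 mGal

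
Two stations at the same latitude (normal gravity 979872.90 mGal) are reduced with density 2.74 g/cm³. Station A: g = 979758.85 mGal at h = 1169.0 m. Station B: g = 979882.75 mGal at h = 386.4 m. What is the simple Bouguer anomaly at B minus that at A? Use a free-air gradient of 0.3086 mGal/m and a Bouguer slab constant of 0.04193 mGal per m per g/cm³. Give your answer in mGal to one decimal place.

Δg_SB(A) = 979758.85 − 979872.90 + 0.3086×1169.0 − 0.04193×2.74×1169.0 = 112.40 mGal
Δg_SB(B) = 979882.75 − 979872.90 + 0.3086×386.4 − 0.04193×2.74×386.4 = 84.70 mGal
Difference = 84.70 − (112.40) = -27.70 mGal

-27.7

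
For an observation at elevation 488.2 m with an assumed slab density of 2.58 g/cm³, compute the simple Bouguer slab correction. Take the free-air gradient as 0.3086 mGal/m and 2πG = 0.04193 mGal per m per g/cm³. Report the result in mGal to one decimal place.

52.8

Bouguer slab correction = 0.04193 × 2.58 × 488.2 = 52.8 mGal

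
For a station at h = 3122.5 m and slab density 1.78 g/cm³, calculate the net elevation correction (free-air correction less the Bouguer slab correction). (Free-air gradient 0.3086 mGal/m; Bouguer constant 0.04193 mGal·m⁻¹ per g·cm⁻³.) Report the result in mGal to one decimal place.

730.6

Combined gradient = 0.3086 − 0.04193 × 1.78 = 0.2339646 mGal/m
Combined elevation correction = 0.2339646 × 3122.5 = 730.6 mGal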